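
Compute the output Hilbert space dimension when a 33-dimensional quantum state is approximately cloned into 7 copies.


Output space = H^(tensor 7) where dim(H) = 33
dim = 33^7
= 1089 (after 2 factors)
= 35937 (after 3 factors)
= 1185921 (after 4 factors)
= 39135393 (after 5 factors)
= 1291467969 (after 6 factors)
= 42618442977 (after 7 factors)
= 42618442977

42618442977


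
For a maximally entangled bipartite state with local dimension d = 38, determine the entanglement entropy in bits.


For a maximally entangled state in d x d:
S = log2(d) = log2(38)
= 5.2479

5.2479


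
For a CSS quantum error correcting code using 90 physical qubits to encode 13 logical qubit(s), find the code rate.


Code rate R = k/n
= 13/90
= 0.1444

0.1444


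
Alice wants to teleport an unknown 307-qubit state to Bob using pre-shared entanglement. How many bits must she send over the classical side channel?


Quantum teleportation requires 2 classical bits per qubit teleported.
307 qubit(s) -> 2 * 307 = 614 classical bits

614


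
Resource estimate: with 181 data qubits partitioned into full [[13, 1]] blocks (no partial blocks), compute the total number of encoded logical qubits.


Each code block uses 13 physical qubits for 1 logical qubit(s).
Number of complete blocks = floor(181 / 13) = 13
Logical qubits = 13 * 1
= 13

13


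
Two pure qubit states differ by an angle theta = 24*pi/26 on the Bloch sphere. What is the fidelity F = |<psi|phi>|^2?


For states separated by angle theta on Bloch sphere:
F = cos^2(theta/2)
theta = 24*pi/26 = 2.8999
theta/2 = 1.4500
cos(theta/2) = 0.1205
F = 0.0145

0.0145


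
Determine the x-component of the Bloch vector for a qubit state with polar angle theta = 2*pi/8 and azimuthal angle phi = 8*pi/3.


theta = 0.7854, phi = 8.3776
r_x = sin(theta)*cos(phi) = 0.7071 * -0.5000
r_x = -0.3536

-0.3536


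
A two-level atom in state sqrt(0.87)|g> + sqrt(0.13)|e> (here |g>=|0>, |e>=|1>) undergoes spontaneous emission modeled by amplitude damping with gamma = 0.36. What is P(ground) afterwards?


For amplitude damping with parameter gamma on state sqrt(a)|0> + sqrt(b)|1>:
alpha^2 = 0.87, beta^2 = 0.13
P(|0>) = alpha^2 + gamma * beta^2
= 0.87 + 0.36 * 0.13
= 0.87 + 0.0468
= 0.9168

0.9168


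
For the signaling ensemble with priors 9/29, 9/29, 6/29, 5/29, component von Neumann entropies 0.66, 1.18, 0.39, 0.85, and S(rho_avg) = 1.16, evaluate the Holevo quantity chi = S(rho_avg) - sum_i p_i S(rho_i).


chi = S(rho) - sum_i p_i * S(rho_i)
Weighted entropy = 9/29 * 0.66 + 9/29 * 1.18 + 6/29 * 0.39 + 5/29 * 0.85
= 0.7983
chi = 1.16 - 0.7983
= 0.3617

0.3617


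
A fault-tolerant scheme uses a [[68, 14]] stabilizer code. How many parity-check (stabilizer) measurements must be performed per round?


For an [[n,k]] stabilizer code:
Number of stabilizer generators = n - k
= 68 - 14
= 54

54


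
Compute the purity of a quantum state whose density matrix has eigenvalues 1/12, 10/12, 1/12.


tr(rho^2) = sum of eigenvalues squared
= (1/12)^2 + (10/12)^2 + (1/12)^2
= (1 + 100 + 1) / 144
= 102/144
= 0.7083

0.7083


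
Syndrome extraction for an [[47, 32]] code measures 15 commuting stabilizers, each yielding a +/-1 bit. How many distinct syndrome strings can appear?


Each stabilizer generator gives a binary (+1 or -1) measurement outcome.
With 15 independent generators:
Total syndromes = 2^15
= 32768

32768


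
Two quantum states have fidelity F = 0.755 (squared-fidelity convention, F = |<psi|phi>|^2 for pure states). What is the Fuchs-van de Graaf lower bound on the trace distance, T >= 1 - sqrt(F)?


Fuchs-van de Graaf (squared-fidelity convention): 1 - sqrt(F) <= T <= sqrt(1 - F).
Lower bound: T >= 1 - sqrt(F)
sqrt(F) = sqrt(0.755) = 0.8689
T >= 1 - 0.8689
T >= 0.1311

0.1311


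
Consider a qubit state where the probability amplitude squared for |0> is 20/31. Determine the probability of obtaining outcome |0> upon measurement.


|alpha|^2 = 20/31 = 0.6452
|beta|^2 = 1 - 20/31 = 11/31 = 0.3548
P(|0>) = |alpha|^2 = 0.6452

0.6452


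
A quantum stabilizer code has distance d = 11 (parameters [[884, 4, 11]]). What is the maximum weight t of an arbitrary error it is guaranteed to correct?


Code parameters: [[884, 4, 11]], distance d = 11.
Number of correctable errors = floor((d-1)/2)
= floor((11 - 1)/2)
= floor(10/2)
= 5

5


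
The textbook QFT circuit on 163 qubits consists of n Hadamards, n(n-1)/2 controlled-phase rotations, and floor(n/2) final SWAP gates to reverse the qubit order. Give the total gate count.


Hadamard gates: 163
Controlled rotations: n*(n-1)/2 = 163*162/2 = 13203
SWAP gates: floor(n/2) = floor(163/2) = 81
Total = 163 + 13203 + 81
= 13447

13447


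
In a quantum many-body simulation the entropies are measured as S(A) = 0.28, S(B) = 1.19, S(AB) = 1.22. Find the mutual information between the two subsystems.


I(A:B) = S(A) + S(B) - S(AB)
= 0.28 + 1.19 - 1.22
= 0.2500

0.2500


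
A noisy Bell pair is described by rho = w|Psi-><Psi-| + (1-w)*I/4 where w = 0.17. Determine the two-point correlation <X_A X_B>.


|Psi-> = (|01> - |10>)/sqrt(2)
For the pure Bell state, <X_A X_B> = -1 (Bell-state Pauli correlator).
The maximally-mixed part I/4 has tr(I/4 * P tensor P) = 0 for any traceless Pauli P.
So <X_A X_B>_rho = w * (-1) + (1 - w) * 0
= 0.17 * (-1)
= -0.1700

-0.1700


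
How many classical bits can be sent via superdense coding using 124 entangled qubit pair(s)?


Superdense coding allows 2 classical bits per shared entangled pair.
124 pair(s) -> 2 * 124 = 248 classical bits

248


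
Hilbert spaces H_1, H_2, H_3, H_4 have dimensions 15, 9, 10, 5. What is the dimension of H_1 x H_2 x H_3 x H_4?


dim(H_1 x H_2 x H_3 x H_4) = 15 * 9 * 10 * 5
= 135 * 10 * 5
= 1350 * 5
= 6750

6750


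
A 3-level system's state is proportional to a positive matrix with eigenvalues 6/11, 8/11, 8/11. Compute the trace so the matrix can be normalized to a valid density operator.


tr(M) = sum of eigenvalues
= 6/11 + 8/11 + 8/11
= 22/11
= 2.0000

2.0000


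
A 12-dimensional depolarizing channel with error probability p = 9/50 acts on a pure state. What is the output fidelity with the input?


F = (1-p) + p/d
= (1 - 0.1800) + 0.1800/12
= 0.8200 + 0.0150
= 0.8350

0.8350


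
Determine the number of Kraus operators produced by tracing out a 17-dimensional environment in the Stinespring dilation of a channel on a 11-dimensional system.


Tracing out the environment in an orthonormal basis {|i>_E} gives Kraus operators K_i = <i|_E U |0>_E.
Number of Kraus operators = dim(H_env) = d_env
= 17

17


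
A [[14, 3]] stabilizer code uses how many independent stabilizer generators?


For an [[n,k]] stabilizer code:
Number of stabilizer generators = n - k
= 14 - 3
= 11

11


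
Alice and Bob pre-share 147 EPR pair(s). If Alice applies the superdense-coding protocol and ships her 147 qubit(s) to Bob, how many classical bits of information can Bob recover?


Superdense coding allows 2 classical bits per shared entangled pair.
147 pair(s) -> 2 * 147 = 294 classical bits

294


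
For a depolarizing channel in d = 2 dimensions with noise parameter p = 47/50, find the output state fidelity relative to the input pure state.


F = (1-p) + p/d
= (1 - 0.9400) + 0.9400/2
= 0.0600 + 0.4700
= 0.5300

0.5300


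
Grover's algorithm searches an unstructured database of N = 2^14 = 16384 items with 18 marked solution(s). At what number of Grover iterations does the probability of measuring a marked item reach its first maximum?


After j Grover iterations the success probability is P(j) = sin^2((2j+1)*theta), where sin(theta) = sqrt(k/N).
N = 2^14 = 16384, k = 18
sin(theta) = sqrt(k/N) = 0.03314563037
theta = arcsin(sqrt(k/N)) = 0.03315170252 rad
P(j) reaches its first maximum when (2j+1)*theta is as close as possible to pi/2, i.e. j = round(pi/(4*theta) - 1/2).
pi/(4*theta) - 1/2 = 23.1910
(For comparison, the common estimate pi/4 * sqrt(N/k) = 23.6954; the exact maximiser is used here.)
Optimal iterations = 23

23


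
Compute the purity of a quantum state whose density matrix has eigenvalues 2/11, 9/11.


tr(rho^2) = sum of eigenvalues squared
= (2/11)^2 + (9/11)^2
= (4 + 81) / 121
= 85/121
= 0.7025

0.7025


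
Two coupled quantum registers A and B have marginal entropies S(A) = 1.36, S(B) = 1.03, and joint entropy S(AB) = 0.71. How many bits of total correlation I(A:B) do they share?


I(A:B) = S(A) + S(B) - S(AB)
= 1.36 + 1.03 - 0.71
= 1.6800

1.6800


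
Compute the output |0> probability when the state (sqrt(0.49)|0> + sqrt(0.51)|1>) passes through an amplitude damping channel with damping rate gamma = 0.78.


For amplitude damping with parameter gamma on state sqrt(a)|0> + sqrt(b)|1>:
alpha^2 = 0.49, beta^2 = 0.51
P(|0>) = alpha^2 + gamma * beta^2
= 0.49 + 0.78 * 0.51
= 0.49 + 0.3978
= 0.8878

0.8878


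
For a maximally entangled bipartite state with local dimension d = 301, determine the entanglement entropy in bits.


For a maximally entangled state in d x d:
S = log2(d) = log2(301)
= 8.2336

8.2336


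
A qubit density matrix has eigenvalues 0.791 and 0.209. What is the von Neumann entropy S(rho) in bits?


S = -p*log2(p) - (1-p)*log2(1-p)
p = 0.7910, 1-p = 0.2090
= -0.7910 * log2(0.7910) - 0.2090 * log2(0.2090)
= -(-0.2676) - (-0.4720)
= 0.7396

0.7396


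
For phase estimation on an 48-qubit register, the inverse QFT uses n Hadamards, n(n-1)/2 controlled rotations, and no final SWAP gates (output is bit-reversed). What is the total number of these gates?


Hadamard gates: 48
Controlled rotations: n*(n-1)/2 = 48*47/2 = 1128
SWAP gates: 0 (omitted)
Total = 48 + 1128
= 1176

1176


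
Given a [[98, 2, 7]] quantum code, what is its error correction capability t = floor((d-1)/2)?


Code parameters: [[98, 2, 7]], distance d = 7.
Number of correctable errors = floor((d-1)/2)
= floor((7 - 1)/2)
= floor(6/2)
= 3

3


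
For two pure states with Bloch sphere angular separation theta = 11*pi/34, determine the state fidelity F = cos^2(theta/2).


For states separated by angle theta on Bloch sphere:
F = cos^2(theta/2)
theta = 11*pi/34 = 1.0164
theta/2 = 0.5082
cos(theta/2) = 0.8736
F = 0.7632

0.7632


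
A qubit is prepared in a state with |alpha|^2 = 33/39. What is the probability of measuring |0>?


|alpha|^2 = 33/39 = 0.8462
|beta|^2 = 1 - 33/39 = 6/39 = 0.1538
P(|0>) = |alpha|^2 = 0.8462

0.8462


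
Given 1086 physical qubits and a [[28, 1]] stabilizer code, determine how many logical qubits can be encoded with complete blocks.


Each code block uses 28 physical qubits for 1 logical qubit(s).
Number of complete blocks = floor(1086 / 28) = 38
Logical qubits = 38 * 1
= 38

38


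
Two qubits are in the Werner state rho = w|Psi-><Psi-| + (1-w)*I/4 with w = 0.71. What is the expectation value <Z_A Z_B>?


|Psi-> = (|01> - |10>)/sqrt(2)
For the pure Bell state, <Z_A Z_B> = -1 (Bell-state Pauli correlator).
The maximally-mixed part I/4 has tr(I/4 * P tensor P) = 0 for any traceless Pauli P.
So <Z_A Z_B>_rho = w * (-1) + (1 - w) * 0
= 0.71 * (-1)
= -0.7100

-0.7100


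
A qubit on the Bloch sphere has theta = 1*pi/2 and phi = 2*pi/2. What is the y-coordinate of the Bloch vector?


theta = 1.5708, phi = 3.1416
r_y = sin(theta)*sin(phi) = 1.0000 * 0.0000
r_y = 0.0000

0.0000


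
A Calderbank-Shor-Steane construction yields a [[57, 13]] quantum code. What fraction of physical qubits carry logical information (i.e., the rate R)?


Code rate R = k/n
= 13/57
= 0.2281

0.2281


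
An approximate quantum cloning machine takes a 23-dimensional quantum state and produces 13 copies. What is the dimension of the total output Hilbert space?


Output space = H^(tensor 13) where dim(H) = 23
dim = 23^13
= 529 (after 2 factors)
= 12167 (after 3 factors)
= 279841 (after 4 factors)
= 6436343 (after 5 factors)
= 148035889 (after 6 factors)
= 3404825447 (after 7 factors)
= 78310985281 (after 8 factors)
= 1801152661463 (after 9 factors)
= 41426511213649 (after 10 factors)
= 952809757913927 (after 11 factors)
= 21914624432020321 (after 12 factors)
= 504036361936467383 (after 13 factors)
= 504036361936467383

504036361936467383


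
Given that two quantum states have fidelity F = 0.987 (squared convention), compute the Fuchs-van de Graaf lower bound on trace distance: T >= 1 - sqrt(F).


Fuchs-van de Graaf (squared-fidelity convention): 1 - sqrt(F) <= T <= sqrt(1 - F).
Lower bound: T >= 1 - sqrt(F)
sqrt(F) = sqrt(0.987) = 0.9935
T >= 1 - 0.9935
T >= 0.0065

0.0065


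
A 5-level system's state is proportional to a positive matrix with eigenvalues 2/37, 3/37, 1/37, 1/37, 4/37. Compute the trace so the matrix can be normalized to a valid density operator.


tr(M) = sum of eigenvalues
= 2/37 + 3/37 + 1/37 + 1/37 + 4/37
= 11/37
= 0.2973

0.2973


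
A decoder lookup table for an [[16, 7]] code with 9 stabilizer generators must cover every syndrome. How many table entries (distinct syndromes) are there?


Each stabilizer generator gives a binary (+1 or -1) measurement outcome.
With 9 independent generators:
Total syndromes = 2^9
= 512

512


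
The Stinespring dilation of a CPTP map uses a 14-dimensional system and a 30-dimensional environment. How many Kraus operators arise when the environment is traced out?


Tracing out the environment in an orthonormal basis {|i>_E} gives Kraus operators K_i = <i|_E U |0>_E.
Number of Kraus operators = dim(H_env) = d_env
= 30

30


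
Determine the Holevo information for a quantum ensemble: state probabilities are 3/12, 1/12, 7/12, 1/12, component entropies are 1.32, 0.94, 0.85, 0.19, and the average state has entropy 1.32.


chi = S(rho) - sum_i p_i * S(rho_i)
Weighted entropy = 3/12 * 1.32 + 1/12 * 0.94 + 7/12 * 0.85 + 1/12 * 0.19
= 0.9200
chi = 1.32 - 0.9200
= 0.4000

0.4000


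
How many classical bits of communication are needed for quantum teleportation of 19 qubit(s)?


Quantum teleportation requires 2 classical bits per qubit teleported.
19 qubit(s) -> 2 * 19 = 38 classical bits

38


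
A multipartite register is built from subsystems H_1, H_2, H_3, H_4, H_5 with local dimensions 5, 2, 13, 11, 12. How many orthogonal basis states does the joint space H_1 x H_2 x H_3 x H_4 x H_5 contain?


dim(H_1 x H_2 x H_3 x H_4 x H_5) = 5 * 2 * 13 * 11 * 12
= 10 * 13 * 11 * 12
= 130 * 11 * 12
= 1430 * 12
= 17160

17160


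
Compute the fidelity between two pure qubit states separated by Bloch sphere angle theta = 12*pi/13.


For states separated by angle theta on Bloch sphere:
F = cos^2(theta/2)
theta = 12*pi/13 = 2.8999
theta/2 = 1.4500
cos(theta/2) = 0.1205
F = 0.0145

0.0145


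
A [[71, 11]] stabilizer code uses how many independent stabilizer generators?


For an [[n,k]] stabilizer code:
Number of stabilizer generators = n - k
= 71 - 11
= 60

60


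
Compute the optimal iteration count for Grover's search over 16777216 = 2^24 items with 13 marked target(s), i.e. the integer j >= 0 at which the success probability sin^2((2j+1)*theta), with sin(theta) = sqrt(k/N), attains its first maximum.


After j Grover iterations the success probability is P(j) = sin^2((2j+1)*theta), where sin(theta) = sqrt(k/N).
N = 2^24 = 16777216, k = 13
sin(theta) = sqrt(k/N) = 0.0008802615419
theta = arcsin(sqrt(k/N)) = 0.0008802616555 rad
P(j) reaches its first maximum when (2j+1)*theta is as close as possible to pi/2, i.e. j = round(pi/(4*theta) - 1/2).
pi/(4*theta) - 1/2 = 891.7326
(For comparison, the common estimate pi/4 * sqrt(N/k) = 892.2327; the exact maximiser is used here.)
Optimal iterations = 892

892


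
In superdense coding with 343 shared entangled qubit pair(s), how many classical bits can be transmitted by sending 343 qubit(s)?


Superdense coding allows 2 classical bits per shared entangled pair.
343 pair(s) -> 2 * 343 = 686 classical bits

686


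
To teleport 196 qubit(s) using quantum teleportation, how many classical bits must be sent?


Quantum teleportation requires 2 classical bits per qubit teleported.
196 qubit(s) -> 2 * 196 = 392 classical bits

392


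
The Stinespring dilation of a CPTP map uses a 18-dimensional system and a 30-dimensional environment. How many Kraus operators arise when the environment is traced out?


Tracing out the environment in an orthonormal basis {|i>_E} gives Kraus operators K_i = <i|_E U |0>_E.
Number of Kraus operators = dim(H_env) = d_env
= 30

30


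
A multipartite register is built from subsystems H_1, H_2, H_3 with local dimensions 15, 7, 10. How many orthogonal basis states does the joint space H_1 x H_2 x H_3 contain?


dim(H_1 x H_2 x H_3) = 15 * 7 * 10
= 105 * 10
= 1050

1050


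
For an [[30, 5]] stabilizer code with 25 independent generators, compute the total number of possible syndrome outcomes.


Each stabilizer generator gives a binary (+1 or -1) measurement outcome.
With 25 independent generators:
Total syndromes = 2^25
= 33554432

33554432


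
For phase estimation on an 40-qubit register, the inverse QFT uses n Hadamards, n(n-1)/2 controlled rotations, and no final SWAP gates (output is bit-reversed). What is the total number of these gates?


Hadamard gates: 40
Controlled rotations: n*(n-1)/2 = 40*39/2 = 780
SWAP gates: 0 (omitted)
Total = 40 + 780
= 820

820


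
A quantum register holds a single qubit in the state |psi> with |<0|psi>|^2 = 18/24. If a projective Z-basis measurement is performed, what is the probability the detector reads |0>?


|alpha|^2 = 18/24 = 0.7500
|beta|^2 = 1 - 18/24 = 6/24 = 0.2500
P(|0>) = |alpha|^2 = 0.7500

0.7500


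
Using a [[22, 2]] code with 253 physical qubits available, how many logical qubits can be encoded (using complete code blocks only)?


Each code block uses 22 physical qubits for 2 logical qubit(s).
Number of complete blocks = floor(253 / 22) = 11
Logical qubits = 11 * 2
= 22

22


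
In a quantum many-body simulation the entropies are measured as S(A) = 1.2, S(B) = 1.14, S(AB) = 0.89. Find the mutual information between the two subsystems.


I(A:B) = S(A) + S(B) - S(AB)
= 1.2 + 1.14 - 0.89
= 1.4500

1.4500


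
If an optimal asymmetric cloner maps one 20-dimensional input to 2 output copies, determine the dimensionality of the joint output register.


Output space = H^(tensor 2) where dim(H) = 20
dim = 20^2
= 400

400


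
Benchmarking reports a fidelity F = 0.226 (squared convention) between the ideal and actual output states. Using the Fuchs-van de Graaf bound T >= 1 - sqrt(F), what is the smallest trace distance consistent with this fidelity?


Fuchs-van de Graaf (squared-fidelity convention): 1 - sqrt(F) <= T <= sqrt(1 - F).
Lower bound: T >= 1 - sqrt(F)
sqrt(F) = sqrt(0.226) = 0.4754
T >= 1 - 0.4754
T >= 0.5246

0.5246


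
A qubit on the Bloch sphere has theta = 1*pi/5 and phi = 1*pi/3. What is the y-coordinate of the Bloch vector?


theta = 0.6283, phi = 1.0472
r_y = sin(theta)*sin(phi) = 0.5878 * 0.8660
r_y = 0.5090

0.5090


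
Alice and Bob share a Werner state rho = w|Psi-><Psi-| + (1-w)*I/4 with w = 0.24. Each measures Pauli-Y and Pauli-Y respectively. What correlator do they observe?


|Psi-> = (|01> - |10>)/sqrt(2)
For the pure Bell state, <Y_A Y_B> = -1 (Bell-state Pauli correlator).
The maximally-mixed part I/4 has tr(I/4 * P tensor P) = 0 for any traceless Pauli P.
So <Y_A Y_B>_rho = w * (-1) + (1 - w) * 0
= 0.24 * (-1)
= -0.2400

-0.2400


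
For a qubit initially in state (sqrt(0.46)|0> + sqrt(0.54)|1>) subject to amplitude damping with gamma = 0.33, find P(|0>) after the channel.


For amplitude damping with parameter gamma on state sqrt(a)|0> + sqrt(b)|1>:
alpha^2 = 0.46, beta^2 = 0.54
P(|0>) = alpha^2 + gamma * beta^2
= 0.46 + 0.33 * 0.54
= 0.46 + 0.1782
= 0.6382

0.6382


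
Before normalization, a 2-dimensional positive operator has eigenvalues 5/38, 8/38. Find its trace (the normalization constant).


tr(M) = sum of eigenvalues
= 5/38 + 8/38
= 13/38
= 0.3421

0.3421


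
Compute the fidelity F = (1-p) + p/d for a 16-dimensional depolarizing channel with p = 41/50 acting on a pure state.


F = (1-p) + p/d
= (1 - 0.8200) + 0.8200/16
= 0.1800 + 0.0512
= 0.2313

0.2313


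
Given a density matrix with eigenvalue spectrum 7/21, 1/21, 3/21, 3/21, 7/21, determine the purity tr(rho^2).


tr(rho^2) = sum of eigenvalues squared
= (7/21)^2 + (1/21)^2 + (3/21)^2 + (3/21)^2 + (7/21)^2
= (49 + 1 + 9 + 9 + 49) / 441
= 117/441
= 0.2653

0.2653


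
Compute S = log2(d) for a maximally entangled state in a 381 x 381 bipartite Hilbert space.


For a maximally entangled state in d x d:
S = log2(d) = log2(381)
= 8.5736

8.5736


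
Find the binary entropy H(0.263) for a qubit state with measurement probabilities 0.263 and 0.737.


S = -p*log2(p) - (1-p)*log2(1-p)
p = 0.2630, 1-p = 0.7370
= -0.2630 * log2(0.2630) - 0.7370 * log2(0.7370)
= -(-0.5068) - (-0.3245)
= 0.8312

0.8312


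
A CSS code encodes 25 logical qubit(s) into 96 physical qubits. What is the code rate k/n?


Code rate R = k/n
= 25/96
= 0.2604

0.2604


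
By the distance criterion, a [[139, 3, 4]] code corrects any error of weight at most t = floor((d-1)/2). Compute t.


Code parameters: [[139, 3, 4]], distance d = 4.
Number of correctable errors = floor((d-1)/2)
= floor((4 - 1)/2)
= floor(3/2)
= 1

1


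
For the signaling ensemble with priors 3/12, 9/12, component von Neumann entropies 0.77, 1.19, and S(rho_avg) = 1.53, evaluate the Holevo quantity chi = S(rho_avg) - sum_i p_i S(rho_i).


chi = S(rho) - sum_i p_i * S(rho_i)
Weighted entropy = 3/12 * 0.77 + 9/12 * 1.19
= 1.0850
chi = 1.53 - 1.0850
= 0.4450

0.4450


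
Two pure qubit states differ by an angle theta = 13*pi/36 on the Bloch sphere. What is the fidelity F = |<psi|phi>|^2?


For states separated by angle theta on Bloch sphere:
F = cos^2(theta/2)
theta = 13*pi/36 = 1.1345
theta/2 = 0.5672
cos(theta/2) = 0.8434
F = 0.7113

0.7113


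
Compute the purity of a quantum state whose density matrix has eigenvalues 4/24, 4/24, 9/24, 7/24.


tr(rho^2) = sum of eigenvalues squared
= (4/24)^2 + (4/24)^2 + (9/24)^2 + (7/24)^2
= (16 + 16 + 81 + 49) / 576
= 162/576
= 0.2812

0.2812


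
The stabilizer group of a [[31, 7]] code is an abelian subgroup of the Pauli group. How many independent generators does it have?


For an [[n,k]] stabilizer code:
Number of stabilizer generators = n - k
= 31 - 7
= 24

24


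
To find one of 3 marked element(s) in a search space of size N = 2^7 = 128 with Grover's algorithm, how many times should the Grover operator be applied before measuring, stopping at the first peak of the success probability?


After j Grover iterations the success probability is P(j) = sin^2((2j+1)*theta), where sin(theta) = sqrt(k/N).
N = 2^7 = 128, k = 3
sin(theta) = sqrt(k/N) = 0.1530931089
theta = arcsin(sqrt(k/N)) = 0.1536975255 rad
P(j) reaches its first maximum when (2j+1)*theta is as close as possible to pi/2, i.e. j = round(pi/(4*theta) - 1/2).
pi/(4*theta) - 1/2 = 4.6100
(For comparison, the common estimate pi/4 * sqrt(N/k) = 5.1302; the exact maximiser is used here.)
Optimal iterations = 5

5


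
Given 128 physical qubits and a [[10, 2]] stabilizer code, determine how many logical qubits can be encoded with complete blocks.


Each code block uses 10 physical qubits for 2 logical qubit(s).
Number of complete blocks = floor(128 / 10) = 12
Logical qubits = 12 * 2
= 24

24


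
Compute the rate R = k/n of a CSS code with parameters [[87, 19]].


Code rate R = k/n
= 19/87
= 0.2184

0.2184


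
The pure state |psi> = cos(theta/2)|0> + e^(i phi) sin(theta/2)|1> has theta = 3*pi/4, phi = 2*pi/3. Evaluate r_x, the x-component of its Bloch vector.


theta = 2.3562, phi = 2.0944
r_x = sin(theta)*cos(phi) = 0.7071 * -0.5000
r_x = -0.3536

-0.3536


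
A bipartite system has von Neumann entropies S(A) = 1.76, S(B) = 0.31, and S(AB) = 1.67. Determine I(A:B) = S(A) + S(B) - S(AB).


I(A:B) = S(A) + S(B) - S(AB)
= 1.76 + 0.31 - 1.67
= 0.4000

0.4000


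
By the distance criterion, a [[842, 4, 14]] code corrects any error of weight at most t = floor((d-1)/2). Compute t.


Code parameters: [[842, 4, 14]], distance d = 14.
Number of correctable errors = floor((d-1)/2)
= floor((14 - 1)/2)
= floor(13/2)
= 6

6


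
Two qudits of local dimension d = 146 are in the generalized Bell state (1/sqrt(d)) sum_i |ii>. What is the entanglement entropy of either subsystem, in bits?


For a maximally entangled state in d x d:
S = log2(d) = log2(146)
= 7.1898

7.1898


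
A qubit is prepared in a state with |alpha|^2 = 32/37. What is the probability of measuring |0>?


|alpha|^2 = 32/37 = 0.8649
|beta|^2 = 1 - 32/37 = 5/37 = 0.1351
P(|0>) = |alpha|^2 = 0.8649

0.8649


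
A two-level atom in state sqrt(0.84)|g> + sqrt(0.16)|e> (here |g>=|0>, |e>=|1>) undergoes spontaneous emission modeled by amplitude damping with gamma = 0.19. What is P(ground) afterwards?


For amplitude damping with parameter gamma on state sqrt(a)|0> + sqrt(b)|1>:
alpha^2 = 0.84, beta^2 = 0.16
P(|0>) = alpha^2 + gamma * beta^2
= 0.84 + 0.19 * 0.16
= 0.84 + 0.0304
= 0.8704

0.8704


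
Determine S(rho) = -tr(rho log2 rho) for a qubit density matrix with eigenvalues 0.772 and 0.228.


S = -p*log2(p) - (1-p)*log2(1-p)
p = 0.7720, 1-p = 0.2280
= -0.7720 * log2(0.7720) - 0.2280 * log2(0.2280)
= -(-0.2882) - (-0.4863)
= 0.7745

0.7745


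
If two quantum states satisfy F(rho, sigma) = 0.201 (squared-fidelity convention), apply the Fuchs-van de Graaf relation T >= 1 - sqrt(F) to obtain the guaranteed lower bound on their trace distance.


Fuchs-van de Graaf (squared-fidelity convention): 1 - sqrt(F) <= T <= sqrt(1 - F).
Lower bound: T >= 1 - sqrt(F)
sqrt(F) = sqrt(0.201) = 0.4483
T >= 1 - 0.4483
T >= 0.5517

0.5517


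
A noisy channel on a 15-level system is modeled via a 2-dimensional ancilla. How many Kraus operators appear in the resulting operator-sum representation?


Tracing out the environment in an orthonormal basis {|i>_E} gives Kraus operators K_i = <i|_E U |0>_E.
Number of Kraus operators = dim(H_env) = d_env
= 2

2


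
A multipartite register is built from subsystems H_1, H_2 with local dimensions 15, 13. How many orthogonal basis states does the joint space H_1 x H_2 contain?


dim(H_1 x H_2) = 15 * 13
= 195

195


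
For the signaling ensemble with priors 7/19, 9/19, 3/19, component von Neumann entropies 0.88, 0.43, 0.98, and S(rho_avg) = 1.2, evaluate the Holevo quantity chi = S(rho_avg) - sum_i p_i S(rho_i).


chi = S(rho) - sum_i p_i * S(rho_i)
Weighted entropy = 7/19 * 0.88 + 9/19 * 0.43 + 3/19 * 0.98
= 0.6826
chi = 1.2 - 0.6826
= 0.5174

0.5174


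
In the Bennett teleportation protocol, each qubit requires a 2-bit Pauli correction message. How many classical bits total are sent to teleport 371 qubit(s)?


Quantum teleportation requires 2 classical bits per qubit teleported.
371 qubit(s) -> 2 * 371 = 742 classical bits

742


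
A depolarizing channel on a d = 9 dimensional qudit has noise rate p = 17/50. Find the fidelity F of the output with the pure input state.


F = (1-p) + p/d
= (1 - 0.3400) + 0.3400/9
= 0.6600 + 0.0378
= 0.6978

0.6978


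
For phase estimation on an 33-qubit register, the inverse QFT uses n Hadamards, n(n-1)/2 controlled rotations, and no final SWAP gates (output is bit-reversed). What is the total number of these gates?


Hadamard gates: 33
Controlled rotations: n*(n-1)/2 = 33*32/2 = 528
SWAP gates: 0 (omitted)
Total = 33 + 528
= 561

561


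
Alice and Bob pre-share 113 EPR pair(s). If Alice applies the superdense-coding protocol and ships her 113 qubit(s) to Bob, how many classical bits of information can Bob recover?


Superdense coding allows 2 classical bits per shared entangled pair.
113 pair(s) -> 2 * 113 = 226 classical bits

226


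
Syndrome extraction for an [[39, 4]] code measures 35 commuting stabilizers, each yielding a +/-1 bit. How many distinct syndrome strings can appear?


Each stabilizer generator gives a binary (+1 or -1) measurement outcome.
With 35 independent generators:
Total syndromes = 2^35
= 34359738368

34359738368


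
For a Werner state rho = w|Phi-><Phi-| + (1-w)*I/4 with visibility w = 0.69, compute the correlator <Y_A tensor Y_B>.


|Phi-> = (|00> - |11>)/sqrt(2)
For the pure Bell state, <Y_A Y_B> = +1 (Bell-state Pauli correlator).
The maximally-mixed part I/4 has tr(I/4 * P tensor P) = 0 for any traceless Pauli P.
So <Y_A Y_B>_rho = w * (+1) + (1 - w) * 0
= 0.69 * (+1)
= 0.6900

0.6900


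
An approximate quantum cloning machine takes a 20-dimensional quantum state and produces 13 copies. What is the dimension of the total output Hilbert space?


Output space = H^(tensor 13) where dim(H) = 20
dim = 20^13
= 400 (after 2 factors)
= 8000 (after 3 factors)
= 160000 (after 4 factors)
= 3200000 (after 5 factors)
= 64000000 (after 6 factors)
= 1280000000 (after 7 factors)
= 25600000000 (after 8 factors)
= 512000000000 (after 9 factors)
= 10240000000000 (after 10 factors)
= 204800000000000 (after 11 factors)
= 4096000000000000 (after 12 factors)
= 81920000000000000 (after 13 factors)
= 81920000000000000

81920000000000000


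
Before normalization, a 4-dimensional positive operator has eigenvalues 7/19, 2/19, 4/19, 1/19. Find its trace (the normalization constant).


tr(M) = sum of eigenvalues
= 7/19 + 2/19 + 4/19 + 1/19
= 14/19
= 0.7368

0.7368


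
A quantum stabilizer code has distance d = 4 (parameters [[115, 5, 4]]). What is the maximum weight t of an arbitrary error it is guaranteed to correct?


Code parameters: [[115, 5, 4]], distance d = 4.
Number of correctable errors = floor((d-1)/2)
= floor((4 - 1)/2)
= floor(3/2)
= 1

1


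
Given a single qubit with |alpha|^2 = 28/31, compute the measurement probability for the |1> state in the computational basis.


|alpha|^2 = 28/31 = 0.9032
|beta|^2 = 1 - 28/31 = 3/31 = 0.0968
P(|1>) = |beta|^2 = 0.0968

0.0968


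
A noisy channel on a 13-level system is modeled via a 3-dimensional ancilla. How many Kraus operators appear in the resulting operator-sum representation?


Tracing out the environment in an orthonormal basis {|i>_E} gives Kraus operators K_i = <i|_E U |0>_E.
Number of Kraus operators = dim(H_env) = d_env
= 3

3


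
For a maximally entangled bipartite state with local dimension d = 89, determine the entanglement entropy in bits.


For a maximally entangled state in d x d:
S = log2(d) = log2(89)
= 6.4757

6.4757


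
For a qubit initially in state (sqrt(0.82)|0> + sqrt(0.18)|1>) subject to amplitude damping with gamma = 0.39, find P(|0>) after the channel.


For amplitude damping with parameter gamma on state sqrt(a)|0> + sqrt(b)|1>:
alpha^2 = 0.82, beta^2 = 0.18
P(|0>) = alpha^2 + gamma * beta^2
= 0.82 + 0.39 * 0.18
= 0.82 + 0.0702
= 0.8902

0.8902


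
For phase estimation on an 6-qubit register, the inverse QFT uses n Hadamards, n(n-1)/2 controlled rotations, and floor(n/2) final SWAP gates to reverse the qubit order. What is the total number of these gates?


Hadamard gates: 6
Controlled rotations: n*(n-1)/2 = 6*5/2 = 15
SWAP gates: floor(n/2) = floor(6/2) = 3
Total = 6 + 15 + 3
= 24

24


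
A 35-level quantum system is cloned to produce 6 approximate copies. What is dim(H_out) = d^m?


Output space = H^(tensor 6) where dim(H) = 35
dim = 35^6
= 1225 (after 2 factors)
= 42875 (after 3 factors)
= 1500625 (after 4 factors)
= 52521875 (after 5 factors)
= 1838265625 (after 6 factors)
= 1838265625

1838265625


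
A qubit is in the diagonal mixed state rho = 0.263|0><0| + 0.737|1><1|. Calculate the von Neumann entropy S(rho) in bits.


S = -p*log2(p) - (1-p)*log2(1-p)
p = 0.2630, 1-p = 0.7370
= -0.2630 * log2(0.2630) - 0.7370 * log2(0.7370)
= -(-0.5068) - (-0.3245)
= 0.8312

0.8312


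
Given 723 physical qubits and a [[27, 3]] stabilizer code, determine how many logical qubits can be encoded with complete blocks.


Each code block uses 27 physical qubits for 3 logical qubit(s).
Number of complete blocks = floor(723 / 27) = 26
Logical qubits = 26 * 3
= 78

78


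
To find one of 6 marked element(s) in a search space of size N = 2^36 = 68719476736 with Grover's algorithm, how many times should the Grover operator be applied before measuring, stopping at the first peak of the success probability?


After j Grover iterations the success probability is P(j) = sin^2((2j+1)*theta), where sin(theta) = sqrt(k/N).
N = 2^36 = 68719476736, k = 6
sin(theta) = sqrt(k/N) = 9.344061824e-06
theta = arcsin(sqrt(k/N)) = 9.344061824e-06 rad
P(j) reaches its first maximum when (2j+1)*theta is as close as possible to pi/2, i.e. j = round(pi/(4*theta) - 1/2).
pi/(4*theta) - 1/2 = 84052.6857
(For comparison, the common estimate pi/4 * sqrt(N/k) = 84053.1857; the exact maximiser is used here.)
Optimal iterations = 84053

84053


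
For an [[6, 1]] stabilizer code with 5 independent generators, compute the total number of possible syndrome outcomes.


Each stabilizer generator gives a binary (+1 or -1) measurement outcome.
With 5 independent generators:
Total syndromes = 2^5
= 32

32


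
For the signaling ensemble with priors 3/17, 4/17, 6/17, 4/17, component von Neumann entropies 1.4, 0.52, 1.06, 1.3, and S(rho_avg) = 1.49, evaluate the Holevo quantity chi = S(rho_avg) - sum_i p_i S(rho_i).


chi = S(rho) - sum_i p_i * S(rho_i)
Weighted entropy = 3/17 * 1.4 + 4/17 * 0.52 + 6/17 * 1.06 + 4/17 * 1.3
= 1.0494
chi = 1.49 - 1.0494
= 0.4406

0.4406


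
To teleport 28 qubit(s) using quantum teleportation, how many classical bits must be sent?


Quantum teleportation requires 2 classical bits per qubit teleported.
28 qubit(s) -> 2 * 28 = 56 classical bits

56


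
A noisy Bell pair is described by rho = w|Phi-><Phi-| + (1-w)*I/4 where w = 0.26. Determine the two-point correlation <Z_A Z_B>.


|Phi-> = (|00> - |11>)/sqrt(2)
For the pure Bell state, <Z_A Z_B> = +1 (Bell-state Pauli correlator).
The maximally-mixed part I/4 has tr(I/4 * P tensor P) = 0 for any traceless Pauli P.
So <Z_A Z_B>_rho = w * (+1) + (1 - w) * 0
= 0.26 * (+1)
= 0.2600

0.2600


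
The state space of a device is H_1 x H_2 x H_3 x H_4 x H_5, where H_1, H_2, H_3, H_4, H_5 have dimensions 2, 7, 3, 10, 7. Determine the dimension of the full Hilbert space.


dim(H_1 x H_2 x H_3 x H_4 x H_5) = 2 * 7 * 3 * 10 * 7
= 14 * 3 * 10 * 7
= 42 * 10 * 7
= 420 * 7
= 2940

2940


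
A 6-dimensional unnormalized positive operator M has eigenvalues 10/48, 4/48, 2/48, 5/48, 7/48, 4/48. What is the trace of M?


tr(M) = sum of eigenvalues
= 10/48 + 4/48 + 2/48 + 5/48 + 7/48 + 4/48
= 32/48
= 0.6667

0.6667


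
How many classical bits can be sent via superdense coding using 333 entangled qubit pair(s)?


Superdense coding allows 2 classical bits per shared entangled pair.
333 pair(s) -> 2 * 333 = 666 classical bits

666


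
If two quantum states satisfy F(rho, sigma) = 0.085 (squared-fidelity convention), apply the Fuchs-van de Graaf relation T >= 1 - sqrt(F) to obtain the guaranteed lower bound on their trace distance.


Fuchs-van de Graaf (squared-fidelity convention): 1 - sqrt(F) <= T <= sqrt(1 - F).
Lower bound: T >= 1 - sqrt(F)
sqrt(F) = sqrt(0.085) = 0.2915
T >= 1 - 0.2915
T >= 0.7085

0.7085


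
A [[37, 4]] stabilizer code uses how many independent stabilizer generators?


For an [[n,k]] stabilizer code:
Number of stabilizer generators = n - k
= 37 - 4
= 33

33


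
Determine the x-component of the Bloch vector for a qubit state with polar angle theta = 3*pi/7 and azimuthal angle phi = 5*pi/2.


theta = 1.3464, phi = 7.8540
r_x = sin(theta)*cos(phi) = 0.9749 * 0.0000
r_x = 0.0000

0.0000


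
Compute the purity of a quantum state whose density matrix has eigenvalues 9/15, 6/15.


tr(rho^2) = sum of eigenvalues squared
= (9/15)^2 + (6/15)^2
= (81 + 36) / 225
= 117/225
= 0.5200

0.5200


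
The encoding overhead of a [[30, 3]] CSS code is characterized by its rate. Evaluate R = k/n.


Code rate R = k/n
= 3/30
= 0.1000

0.1000


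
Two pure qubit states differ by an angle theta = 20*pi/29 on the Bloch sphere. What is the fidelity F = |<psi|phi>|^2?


For states separated by angle theta on Bloch sphere:
F = cos^2(theta/2)
theta = 20*pi/29 = 2.1666
theta/2 = 1.0833
cos(theta/2) = 0.4684
F = 0.2194

0.2194


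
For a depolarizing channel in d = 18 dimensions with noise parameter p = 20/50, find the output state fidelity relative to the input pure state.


F = (1-p) + p/d
= (1 - 0.4000) + 0.4000/18
= 0.6000 + 0.0222
= 0.6222

0.6222


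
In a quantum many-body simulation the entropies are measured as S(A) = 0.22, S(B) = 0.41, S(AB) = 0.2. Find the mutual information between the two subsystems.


I(A:B) = S(A) + S(B) - S(AB)
= 0.22 + 0.41 - 0.2
= 0.4300

0.4300


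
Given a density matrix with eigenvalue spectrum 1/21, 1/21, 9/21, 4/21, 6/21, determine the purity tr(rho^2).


tr(rho^2) = sum of eigenvalues squared
= (1/21)^2 + (1/21)^2 + (9/21)^2 + (4/21)^2 + (6/21)^2
= (1 + 1 + 81 + 16 + 36) / 441
= 135/441
= 0.3061

0.3061


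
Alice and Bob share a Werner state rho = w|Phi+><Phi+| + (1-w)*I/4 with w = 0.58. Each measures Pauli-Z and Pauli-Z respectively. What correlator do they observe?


|Phi+> = (|00> + |11>)/sqrt(2)
For the pure Bell state, <Z_A Z_B> = +1 (Bell-state Pauli correlator).
The maximally-mixed part I/4 has tr(I/4 * P tensor P) = 0 for any traceless Pauli P.
So <Z_A Z_B>_rho = w * (+1) + (1 - w) * 0
= 0.58 * (+1)
= 0.5800

0.5800


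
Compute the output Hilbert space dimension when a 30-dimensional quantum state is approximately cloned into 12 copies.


Output space = H^(tensor 12) where dim(H) = 30
dim = 30^12
= 900 (after 2 factors)
= 27000 (after 3 factors)
= 810000 (after 4 factors)
= 24300000 (after 5 factors)
= 729000000 (after 6 factors)
= 21870000000 (after 7 factors)
= 656100000000 (after 8 factors)
= 19683000000000 (after 9 factors)
= 590490000000000 (after 10 factors)
= 17714700000000000 (after 11 factors)
= 531441000000000000 (after 12 factors)
= 531441000000000000

531441000000000000


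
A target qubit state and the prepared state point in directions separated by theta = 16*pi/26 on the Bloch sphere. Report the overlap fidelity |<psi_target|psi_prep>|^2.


For states separated by angle theta on Bloch sphere:
F = cos^2(theta/2)
theta = 16*pi/26 = 1.9333
theta/2 = 0.9666
cos(theta/2) = 0.5681
F = 0.3227

0.3227


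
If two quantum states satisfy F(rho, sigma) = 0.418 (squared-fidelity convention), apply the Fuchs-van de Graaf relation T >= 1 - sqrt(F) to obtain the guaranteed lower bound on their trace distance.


Fuchs-van de Graaf (squared-fidelity convention): 1 - sqrt(F) <= T <= sqrt(1 - F).
Lower bound: T >= 1 - sqrt(F)
sqrt(F) = sqrt(0.418) = 0.6465
T >= 1 - 0.6465
T >= 0.3535

0.3535


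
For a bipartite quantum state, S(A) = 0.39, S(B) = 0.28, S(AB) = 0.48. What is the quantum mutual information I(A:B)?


I(A:B) = S(A) + S(B) - S(AB)
= 0.39 + 0.28 - 0.48
= 0.1900

0.1900


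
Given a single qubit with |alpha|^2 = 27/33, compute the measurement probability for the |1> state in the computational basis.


|alpha|^2 = 27/33 = 0.8182
|beta|^2 = 1 - 27/33 = 6/33 = 0.1818
P(|1>) = |beta|^2 = 0.1818

0.1818


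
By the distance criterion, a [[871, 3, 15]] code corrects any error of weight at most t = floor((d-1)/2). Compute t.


Code parameters: [[871, 3, 15]], distance d = 15.
Number of correctable errors = floor((d-1)/2)
= floor((15 - 1)/2)
= floor(14/2)
= 7

7


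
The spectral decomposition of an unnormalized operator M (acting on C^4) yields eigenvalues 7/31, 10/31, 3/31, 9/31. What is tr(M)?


tr(M) = sum of eigenvalues
= 7/31 + 10/31 + 3/31 + 9/31
= 29/31
= 0.9355

0.9355


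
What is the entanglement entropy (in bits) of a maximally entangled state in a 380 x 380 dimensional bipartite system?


For a maximally entangled state in d x d:
S = log2(d) = log2(380)
= 8.5699

8.5699
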